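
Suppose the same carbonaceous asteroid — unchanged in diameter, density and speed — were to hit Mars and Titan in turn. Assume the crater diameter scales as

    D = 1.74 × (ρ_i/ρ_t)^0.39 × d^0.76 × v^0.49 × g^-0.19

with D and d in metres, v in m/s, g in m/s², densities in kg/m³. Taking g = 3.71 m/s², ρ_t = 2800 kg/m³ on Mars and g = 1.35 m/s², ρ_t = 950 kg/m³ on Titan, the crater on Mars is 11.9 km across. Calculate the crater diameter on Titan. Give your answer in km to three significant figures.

D ≈ 22.0 km

The impactor-only factors (d, v, ρ_i) cancel in the ratio, leaving D_Titan/D_Mars = (g_Titan/g_Mars)^-0.19 · (ρ_t,Mars/ρ_t,Titan)^0.39.
(1.35/3.71)^-0.19 = 0.3639^-0.19 = 1.212
(2800/950)^0.39 = 2.947^0.39 = 1.524
Ratio = 1.212 × 1.524 = 1.847
D_Titan = 1.847 × 11.9 km = 22.0 km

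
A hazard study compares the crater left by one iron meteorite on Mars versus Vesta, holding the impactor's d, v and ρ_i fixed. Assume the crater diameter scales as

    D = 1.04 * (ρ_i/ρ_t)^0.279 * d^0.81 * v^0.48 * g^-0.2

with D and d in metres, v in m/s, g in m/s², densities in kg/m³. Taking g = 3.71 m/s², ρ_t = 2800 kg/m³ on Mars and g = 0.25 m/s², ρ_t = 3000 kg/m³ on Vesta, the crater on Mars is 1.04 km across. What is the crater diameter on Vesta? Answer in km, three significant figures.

D ≈ 1.75 km

The impactor-only factors (d, v, ρ_i) cancel in the ratio, leaving D_Vesta/D_Mars = (g_Vesta/g_Mars)^-0.2 · (ρ_t,Mars/ρ_t,Vesta)^0.279.
(0.25/3.71)^-0.2 = 0.06739^-0.2 = 1.715
(2800/3000)^0.279 = 0.9333^0.279 = 0.9809
Ratio = 1.715 × 0.9809 = 1.682
D_Vesta = 1.682 × 1.04 km = 1.75 km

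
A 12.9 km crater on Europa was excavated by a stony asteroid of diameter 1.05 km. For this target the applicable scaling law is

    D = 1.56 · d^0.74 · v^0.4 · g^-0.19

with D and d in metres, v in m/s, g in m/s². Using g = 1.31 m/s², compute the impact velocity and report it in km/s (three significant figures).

Rearranging for v: v = [D / (1.56 · 1050^0.74 · 1.31^-0.19)]^(1/0.4).
D = 12900 m.
1050^0.74 = 172.1
1.31^-0.19 = 0.9500
Denominator = 1.56 × 172.1 × 0.9500 = 255.1
D / 255.1 = 12900 / 255.1 = 50.57
v = 50.57^(1/0.4) = 50.57^2.5 = 18186 m/s

v ≈ 18.2 km/s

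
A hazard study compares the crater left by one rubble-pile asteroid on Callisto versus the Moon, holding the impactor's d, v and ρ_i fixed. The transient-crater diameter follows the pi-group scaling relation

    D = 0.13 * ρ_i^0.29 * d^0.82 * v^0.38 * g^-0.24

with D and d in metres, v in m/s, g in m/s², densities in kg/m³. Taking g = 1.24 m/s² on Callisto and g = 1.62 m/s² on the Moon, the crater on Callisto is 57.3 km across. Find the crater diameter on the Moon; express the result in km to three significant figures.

D ≈ 53.7 km

All impactor-dependent factors cancel in the ratio, leaving D_Moon/D_Callisto = (g_Moon/g_Callisto)^-0.24.
(1.62/1.24)^-0.24 = 1.306^-0.24 = 0.9379
D_Moon = 0.9379 × 57.3 km = 53.7 km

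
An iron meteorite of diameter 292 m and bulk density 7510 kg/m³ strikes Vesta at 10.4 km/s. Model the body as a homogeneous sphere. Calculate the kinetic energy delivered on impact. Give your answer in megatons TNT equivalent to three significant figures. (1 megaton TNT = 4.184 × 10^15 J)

E ≈ 1270 Mt TNT

v = 10400 m/s.
Mass m = (π/6) ρ d³ = (π/6) × 7510 × (292)³ = 9.790 × 10^10 kg
E = ½ m v² = 0.5 × 9.790 × 10^10 × (10400)² = 5.294 × 10^18 J
   = 5.294 × 10^18 / 4.184×10^15 = 1265 Mt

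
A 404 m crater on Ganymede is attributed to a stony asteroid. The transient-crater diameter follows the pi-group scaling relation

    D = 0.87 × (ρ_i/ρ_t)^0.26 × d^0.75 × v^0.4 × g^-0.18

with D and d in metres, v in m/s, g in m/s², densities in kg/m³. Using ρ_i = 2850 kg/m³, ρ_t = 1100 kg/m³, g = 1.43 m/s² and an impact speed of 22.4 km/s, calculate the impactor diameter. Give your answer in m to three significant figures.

Rearranging for d: d = [D / (0.87 · (2850/1100)^0.26 · 22400^0.4 · 1.43^-0.18)]^(1/0.75).
(2850/1100)^0.26 = 1.281
22400^0.4 = 54.97
1.43^-0.18 = 0.9376
Denominator = 0.87 × 1.281 × 54.97 × 0.9376 = 57.44
D / 57.44 = 404 / 57.44 = 7.033
d = 7.033^(1/0.75) = 7.033^1.3333 = 13.47 m

d ≈ 13.5 m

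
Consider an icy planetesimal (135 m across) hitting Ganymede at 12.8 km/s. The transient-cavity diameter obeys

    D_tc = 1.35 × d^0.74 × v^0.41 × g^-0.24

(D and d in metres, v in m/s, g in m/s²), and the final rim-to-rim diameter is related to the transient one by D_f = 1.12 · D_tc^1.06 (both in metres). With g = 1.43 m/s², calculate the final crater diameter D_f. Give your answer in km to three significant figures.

v = 12800 m/s.
d^0.74 = 135^0.74 = 37.71
v^0.41 = 12800^0.41 = 48.30
g^-0.24 = 1.43^-0.24 = 0.9177
D_tc = 1.35 × 37.71 × 48.30 × 0.9177 = 2257 m
D_f = 1.12 × (2257)^1.06 = 4018 m
     = 4.018 km

D_f ≈ 4.02 km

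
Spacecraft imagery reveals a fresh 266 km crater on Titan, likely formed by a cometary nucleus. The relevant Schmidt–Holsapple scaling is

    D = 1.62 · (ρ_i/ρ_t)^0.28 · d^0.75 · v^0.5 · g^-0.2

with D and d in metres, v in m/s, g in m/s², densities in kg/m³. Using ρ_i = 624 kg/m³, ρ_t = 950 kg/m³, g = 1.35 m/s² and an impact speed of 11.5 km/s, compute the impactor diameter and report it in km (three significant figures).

d ≈ 22.4 km

Rearranging for d: d = [D / (1.62 · (624/950)^0.28 · 11500^0.5 · 1.35^-0.2)]^(1/0.75).
D = 266000 m.
(624/950)^0.28 = 0.8890
11500^0.5 = 107.2
1.35^-0.2 = 0.9417
Denominator = 1.62 × 0.8890 × 107.2 × 0.9417 = 145.4
D / 145.4 = 266000 / 145.4 = 1829
d = 1829^(1/0.75) = 1829^1.3333 = 22362 m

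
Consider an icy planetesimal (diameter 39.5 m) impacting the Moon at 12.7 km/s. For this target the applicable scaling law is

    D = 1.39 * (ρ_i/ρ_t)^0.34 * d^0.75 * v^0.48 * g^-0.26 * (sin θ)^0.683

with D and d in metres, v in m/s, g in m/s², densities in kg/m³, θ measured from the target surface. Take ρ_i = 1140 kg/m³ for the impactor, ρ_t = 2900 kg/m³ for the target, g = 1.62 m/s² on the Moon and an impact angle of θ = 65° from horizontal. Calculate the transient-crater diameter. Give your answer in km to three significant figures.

D ≈ 1.23 km

In SI units: v = 12700 m/s.
(ρ_i/ρ_t)^0.34 = (1140/2900)^0.34 = 0.7280
d^0.75 = 39.5^0.75 = 15.76
v^0.48 = 12700^0.48 = 93.29
g^-0.26 = 1.62^-0.26 = 0.8821
(sin 65°)^0.683 = 0.9063^0.683 = 0.9350
D = 1.39 × 0.7280 × 15.76 × 93.29 × 0.8821 × 0.9350 = 1227 m
   = 1.227 km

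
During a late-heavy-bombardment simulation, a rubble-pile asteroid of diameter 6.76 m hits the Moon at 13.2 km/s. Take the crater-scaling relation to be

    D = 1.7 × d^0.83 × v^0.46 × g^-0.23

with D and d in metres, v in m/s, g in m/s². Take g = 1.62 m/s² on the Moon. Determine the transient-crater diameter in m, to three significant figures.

In SI units: v = 13200 m/s.
d^0.83 = 6.76^0.83 = 4.885
v^0.46 = 13200^0.46 = 78.61
g^-0.23 = 1.62^-0.23 = 0.8950
D = 1.7 × 4.885 × 78.61 × 0.8950 = 584.3 m

D ≈ 584 m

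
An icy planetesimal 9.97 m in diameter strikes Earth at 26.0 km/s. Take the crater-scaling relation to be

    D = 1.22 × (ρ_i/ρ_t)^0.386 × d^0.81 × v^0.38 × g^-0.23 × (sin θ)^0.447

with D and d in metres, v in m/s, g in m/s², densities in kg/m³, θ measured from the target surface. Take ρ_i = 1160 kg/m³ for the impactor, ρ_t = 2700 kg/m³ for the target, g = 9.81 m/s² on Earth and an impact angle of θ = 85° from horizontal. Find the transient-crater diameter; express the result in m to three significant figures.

D ≈ 159 m

In SI units: v = 26000 m/s.
(ρ_i/ρ_t)^0.386 = (1160/2700)^0.386 = 0.7217
d^0.81 = 9.97^0.81 = 6.441
v^0.38 = 26000^0.38 = 47.61
g^-0.23 = 9.81^-0.23 = 0.5914
(sin 85°)^0.447 = 0.9962^0.447 = 0.9983
D = 1.22 × 0.7217 × 6.441 × 47.61 × 0.5914 × 0.9983 = 159.4 m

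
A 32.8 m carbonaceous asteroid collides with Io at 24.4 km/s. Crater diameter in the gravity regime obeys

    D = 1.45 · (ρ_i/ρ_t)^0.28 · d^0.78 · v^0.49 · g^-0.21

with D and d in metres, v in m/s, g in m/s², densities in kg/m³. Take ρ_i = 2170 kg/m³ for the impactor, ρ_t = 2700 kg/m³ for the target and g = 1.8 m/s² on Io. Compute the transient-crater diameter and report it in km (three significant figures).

In SI units: v = 24400 m/s.
(ρ_i/ρ_t)^0.28 = (2170/2700)^0.28 = 0.9406
d^0.78 = 32.8^0.78 = 15.22
v^0.49 = 24400^0.49 = 141.2
g^-0.21 = 1.8^-0.21 = 0.8839
D = 1.45 × 0.9406 × 15.22 × 141.2 × 0.8839 = 2591 m
   = 2.591 km

D ≈ 2.59 km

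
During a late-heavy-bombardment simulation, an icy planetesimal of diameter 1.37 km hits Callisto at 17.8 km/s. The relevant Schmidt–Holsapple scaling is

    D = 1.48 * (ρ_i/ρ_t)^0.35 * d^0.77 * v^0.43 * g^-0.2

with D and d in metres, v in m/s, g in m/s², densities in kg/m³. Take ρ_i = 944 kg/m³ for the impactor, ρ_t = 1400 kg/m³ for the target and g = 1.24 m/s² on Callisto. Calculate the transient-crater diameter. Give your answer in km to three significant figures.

D ≈ 21.6 km

In SI units: d = 1370 m, v = 17800 m/s.
(ρ_i/ρ_t)^0.35 = (944/1400)^0.35 = 0.8712
d^0.77 = 1370^0.77 = 260.2
v^0.43 = 17800^0.43 = 67.25
g^-0.2 = 1.24^-0.2 = 0.9579
D = 1.48 × 0.8712 × 260.2 × 67.25 × 0.9579 = 21612 m
   = 21.61 km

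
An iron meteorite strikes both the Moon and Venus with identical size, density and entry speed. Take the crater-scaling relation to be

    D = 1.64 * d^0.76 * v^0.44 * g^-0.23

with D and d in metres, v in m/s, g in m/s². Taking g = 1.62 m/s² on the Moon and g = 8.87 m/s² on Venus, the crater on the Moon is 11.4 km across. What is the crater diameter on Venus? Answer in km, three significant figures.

D ≈ 7.71 km

All impactor-dependent factors cancel in the ratio, leaving D_Venus/D_Moon = (g_Venus/g_Moon)^-0.23.
(8.87/1.62)^-0.23 = 5.475^-0.23 = 0.6764
D_Venus = 0.6764 × 11.4 km = 7.71 km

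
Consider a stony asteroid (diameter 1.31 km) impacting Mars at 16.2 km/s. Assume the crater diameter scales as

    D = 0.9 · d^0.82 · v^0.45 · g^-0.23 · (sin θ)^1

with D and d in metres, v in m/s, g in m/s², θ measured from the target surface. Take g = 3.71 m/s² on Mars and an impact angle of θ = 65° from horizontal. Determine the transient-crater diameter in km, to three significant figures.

In SI units: d = 1310 m, v = 16200 m/s.
d^0.82 = 1310^0.82 = 359.9
v^0.45 = 16200^0.45 = 78.39
g^-0.23 = 3.71^-0.23 = 0.7397
(sin 65°)^1 = 0.9063^1 = 0.9063
D = 0.9 × 359.9 × 78.39 × 0.7397 × 0.9063 = 17022 m
   = 17.02 km

D ≈ 17.0 km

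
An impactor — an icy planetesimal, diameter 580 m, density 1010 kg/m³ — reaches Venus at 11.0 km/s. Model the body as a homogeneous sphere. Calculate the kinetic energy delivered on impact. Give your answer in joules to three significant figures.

v = 11000 m/s.
Mass m = (π/6) ρ d³ = (π/6) × 1010 × (580)³ = 1.032 × 10^11 kg
E = ½ m v² = 0.5 × 1.032 × 10^11 × (11000)² = 6.244 × 10^18 J

E ≈ 6.24 × 10^18 J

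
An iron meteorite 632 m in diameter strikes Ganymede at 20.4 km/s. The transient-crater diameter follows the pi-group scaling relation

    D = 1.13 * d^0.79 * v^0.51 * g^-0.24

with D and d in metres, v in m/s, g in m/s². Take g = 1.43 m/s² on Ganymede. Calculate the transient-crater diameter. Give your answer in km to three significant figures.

D ≈ 26.7 km

In SI units: v = 20400 m/s.
d^0.79 = 632^0.79 = 163.1
v^0.51 = 20400^0.51 = 157.7
g^-0.24 = 1.43^-0.24 = 0.9177
D = 1.13 × 163.1 × 157.7 × 0.9177 = 26673 m
   = 26.67 km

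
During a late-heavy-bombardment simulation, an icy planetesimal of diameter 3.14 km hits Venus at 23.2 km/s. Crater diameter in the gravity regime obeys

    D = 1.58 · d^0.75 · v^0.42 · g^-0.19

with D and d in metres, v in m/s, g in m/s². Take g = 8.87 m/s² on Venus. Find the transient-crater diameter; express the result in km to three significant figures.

D ≈ 29.8 km

In SI units: d = 3140 m, v = 23200 m/s.
d^0.75 = 3140^0.75 = 419.5
v^0.42 = 23200^0.42 = 68.16
g^-0.19 = 8.87^-0.19 = 0.6605
D = 1.58 × 419.5 × 68.16 × 0.6605 = 29839 m
   = 29.84 km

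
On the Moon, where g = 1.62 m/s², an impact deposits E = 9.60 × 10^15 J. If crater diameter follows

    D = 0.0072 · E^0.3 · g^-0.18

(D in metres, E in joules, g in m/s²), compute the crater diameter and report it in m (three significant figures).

E^0.3 = (9.60 × 10^15)^0.3 = 6.233 × 10^4
g^-0.18 = 1.62^-0.18 = 0.9168
D = 0.0072 × 6.233 × 10^4 × 0.9168 = 411.4 m

D ≈ 411 m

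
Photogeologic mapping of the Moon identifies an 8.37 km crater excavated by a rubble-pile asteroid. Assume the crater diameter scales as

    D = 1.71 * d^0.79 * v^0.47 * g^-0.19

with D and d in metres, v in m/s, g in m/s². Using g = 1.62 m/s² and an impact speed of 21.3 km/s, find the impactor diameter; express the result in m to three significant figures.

d ≈ 140 m

Rearranging for d: d = [D / (1.71 · 21300^0.47 · 1.62^-0.19)]^(1/0.79).
D = 8370 m.
21300^0.47 = 108.2
1.62^-0.19 = 0.9124
Denominator = 1.71 × 108.2 × 0.9124 = 168.8
D / 168.8 = 8370 / 168.8 = 49.59
d = 49.59^(1/0.79) = 49.59^1.2658 = 140.0 m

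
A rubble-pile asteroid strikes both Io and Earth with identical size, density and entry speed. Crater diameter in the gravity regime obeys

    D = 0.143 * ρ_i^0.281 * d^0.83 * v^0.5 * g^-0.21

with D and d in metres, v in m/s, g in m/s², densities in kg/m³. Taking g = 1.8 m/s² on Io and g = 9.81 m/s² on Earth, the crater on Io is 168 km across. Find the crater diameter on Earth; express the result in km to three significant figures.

D ≈ 118 km

All impactor-dependent factors cancel in the ratio, leaving D_Earth/D_Io = (g_Earth/g_Io)^-0.21.
(9.81/1.8)^-0.21 = 5.450^-0.21 = 0.7004
D_Earth = 0.7004 × 168 km = 118 km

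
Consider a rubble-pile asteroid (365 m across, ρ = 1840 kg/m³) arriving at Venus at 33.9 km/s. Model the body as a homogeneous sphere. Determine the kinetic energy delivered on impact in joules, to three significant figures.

E ≈ 2.69 × 10^19 J

v = 33900 m/s.
Mass m = (π/6) ρ d³ = (π/6) × 1840 × (365)³ = 4.685 × 10^10 kg
E = ½ m v² = 0.5 × 4.685 × 10^10 × (33900)² = 2.692 × 10^19 J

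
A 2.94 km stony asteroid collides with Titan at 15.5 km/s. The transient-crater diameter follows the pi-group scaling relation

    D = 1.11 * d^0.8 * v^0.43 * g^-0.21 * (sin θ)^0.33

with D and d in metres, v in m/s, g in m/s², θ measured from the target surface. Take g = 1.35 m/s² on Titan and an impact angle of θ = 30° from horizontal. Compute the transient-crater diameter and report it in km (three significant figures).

D ≈ 31.3 km

In SI units: d = 2940 m, v = 15500 m/s.
d^0.8 = 2940^0.8 = 595.2
v^0.43 = 15500^0.43 = 63.36
g^-0.21 = 1.35^-0.21 = 0.9389
(sin 30°)^0.33 = 0.5000^0.33 = 0.7955
D = 1.11 × 595.2 × 63.36 × 0.9389 × 0.7955 = 31265 m
   = 31.27 km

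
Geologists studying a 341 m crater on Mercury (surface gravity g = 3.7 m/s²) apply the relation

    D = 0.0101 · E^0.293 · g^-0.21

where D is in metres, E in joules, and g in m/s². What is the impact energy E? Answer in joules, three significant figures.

Rearranging: E = [D / (0.0101 · g^-0.21)]^(1/0.293).
g^-0.21 = 3.7^-0.21 = 0.7598
D / (0.0101 × 0.7598) = 341 / (7.674 × 10^-3) = 4.444 × 10^4
E = (4.444 × 10^4)^3.413 = 7.292 × 10^15 J

E ≈ 7.29 × 10^15 J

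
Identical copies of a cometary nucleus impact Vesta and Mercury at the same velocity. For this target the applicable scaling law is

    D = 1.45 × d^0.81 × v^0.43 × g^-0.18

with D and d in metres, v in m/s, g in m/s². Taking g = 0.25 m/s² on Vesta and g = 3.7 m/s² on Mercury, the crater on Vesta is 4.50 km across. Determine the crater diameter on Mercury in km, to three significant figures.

D ≈ 2.77 km

All impactor-dependent factors cancel in the ratio, leaving D_Mercury/D_Vesta = (g_Mercury/g_Vesta)^-0.18.
(3.7/0.25)^-0.18 = 14.80^-0.18 = 0.6157
D_Mercury = 0.6157 × 4.50 km = 2.77 km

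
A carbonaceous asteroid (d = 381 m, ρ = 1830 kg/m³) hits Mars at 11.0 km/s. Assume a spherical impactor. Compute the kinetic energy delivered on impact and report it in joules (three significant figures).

v = 11000 m/s.
Mass m = (π/6) ρ d³ = (π/6) × 1830 × (381)³ = 5.299 × 10^10 kg
E = ½ m v² = 0.5 × 5.299 × 10^10 × (11000)² = 3.206 × 10^18 J

E ≈ 3.21 × 10^18 J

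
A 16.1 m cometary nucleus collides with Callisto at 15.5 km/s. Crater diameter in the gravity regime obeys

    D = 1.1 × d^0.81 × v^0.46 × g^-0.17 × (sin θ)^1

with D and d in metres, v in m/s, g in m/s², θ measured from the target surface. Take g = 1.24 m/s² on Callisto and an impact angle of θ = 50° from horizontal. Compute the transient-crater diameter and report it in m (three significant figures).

In SI units: v = 15500 m/s.
d^0.81 = 16.1^0.81 = 9.496
v^0.46 = 15500^0.46 = 84.64
g^-0.17 = 1.24^-0.17 = 0.9641
(sin 50°)^1 = 0.7660^1 = 0.7660
D = 1.1 × 9.496 × 84.64 × 0.9641 × 0.7660 = 652.9 m

D ≈ 653 m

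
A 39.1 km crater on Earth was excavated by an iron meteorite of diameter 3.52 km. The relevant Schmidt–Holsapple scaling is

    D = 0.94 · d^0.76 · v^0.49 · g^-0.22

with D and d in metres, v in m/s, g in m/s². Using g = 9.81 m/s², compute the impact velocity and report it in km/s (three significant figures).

Rearranging for v: v = [D / (0.94 · 3520^0.76 · 9.81^-0.22)]^(1/0.49).
D = 39100 m.
3520^0.76 = 495.9
9.81^-0.22 = 0.6051
Denominator = 0.94 × 495.9 × 0.6051 = 282.1
D / 282.1 = 39100 / 282.1 = 138.6
v = 138.6^(1/0.49) = 138.6^2.0408 = 23491 m/s

v ≈ 23.5 km/s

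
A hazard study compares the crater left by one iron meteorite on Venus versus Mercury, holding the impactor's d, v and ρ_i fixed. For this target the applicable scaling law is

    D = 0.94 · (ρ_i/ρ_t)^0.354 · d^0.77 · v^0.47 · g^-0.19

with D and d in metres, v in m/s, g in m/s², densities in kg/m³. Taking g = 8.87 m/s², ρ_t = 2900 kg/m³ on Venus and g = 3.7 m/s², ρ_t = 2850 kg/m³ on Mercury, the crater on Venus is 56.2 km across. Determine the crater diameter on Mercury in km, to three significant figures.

The impactor-only factors (d, v, ρ_i) cancel in the ratio, leaving D_Mercury/D_Venus = (g_Mercury/g_Venus)^-0.19 · (ρ_t,Venus/ρ_t,Mercury)^0.354.
(3.7/8.87)^-0.19 = 0.4171^-0.19 = 1.181
(2900/2850)^0.354 = 1.018^0.354 = 1.006
Ratio = 1.181 × 1.006 = 1.188
D_Mercury = 1.188 × 56.2 km = 66.8 km

D ≈ 66.8 km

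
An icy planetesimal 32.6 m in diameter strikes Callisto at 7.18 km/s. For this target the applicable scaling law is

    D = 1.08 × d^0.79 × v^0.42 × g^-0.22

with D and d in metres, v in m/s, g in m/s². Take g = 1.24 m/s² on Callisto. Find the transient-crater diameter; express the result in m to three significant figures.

D ≈ 673 m

In SI units: v = 7180 m/s.
d^0.79 = 32.6^0.79 = 15.68
v^0.42 = 7180^0.42 = 41.65
g^-0.22 = 1.24^-0.22 = 0.9538
D = 1.08 × 15.68 × 41.65 × 0.9538 = 672.7 m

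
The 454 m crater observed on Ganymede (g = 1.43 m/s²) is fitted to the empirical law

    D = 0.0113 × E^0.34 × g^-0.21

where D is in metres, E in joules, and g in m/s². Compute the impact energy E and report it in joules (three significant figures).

Rearranging: E = [D / (0.0113 · g^-0.21)]^(1/0.34).
g^-0.21 = 1.43^-0.21 = 0.9276
D / (0.0113 × 0.9276) = 454 / (0.01048) = 4.332 × 10^4
E = (4.332 × 10^4)^2.9412 = 4.339 × 10^13 J

E ≈ 4.34 × 10^13 J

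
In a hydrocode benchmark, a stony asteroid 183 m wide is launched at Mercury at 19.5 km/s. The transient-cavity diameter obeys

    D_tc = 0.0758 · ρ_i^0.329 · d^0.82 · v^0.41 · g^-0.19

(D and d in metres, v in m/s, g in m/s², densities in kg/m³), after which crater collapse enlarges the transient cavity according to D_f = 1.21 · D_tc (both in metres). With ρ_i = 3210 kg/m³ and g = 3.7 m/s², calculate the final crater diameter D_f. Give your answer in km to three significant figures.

v = 19500 m/s.
ρ_i^0.329 = 3210^0.329 = 14.24
d^0.82 = 183^0.82 = 71.65
v^0.41 = 19500^0.41 = 57.40
g^-0.19 = 3.7^-0.19 = 0.7799
D_tc = 0.0758 × 14.24 × 71.65 × 57.40 × 0.7799 = 3462 m
D_f = 1.21 × 3462 = 4189 m
     = 4.189 km

D_f ≈ 4.19 km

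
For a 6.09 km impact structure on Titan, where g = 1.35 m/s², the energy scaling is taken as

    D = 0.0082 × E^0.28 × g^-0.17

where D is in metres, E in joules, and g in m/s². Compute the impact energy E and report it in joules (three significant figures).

Rearranging: E = [D / (0.0082 · g^-0.17)]^(1/0.28).
D = 6090 m.
g^-0.17 = 1.35^-0.17 = 0.9503
D / (0.0082 × 0.9503) = 6090 / (7.792 × 10^-3) = 7.816 × 10^5
E = (7.816 × 10^5)^3.5714 = 1.112 × 10^21 J

E ≈ 1.11 × 10^21 J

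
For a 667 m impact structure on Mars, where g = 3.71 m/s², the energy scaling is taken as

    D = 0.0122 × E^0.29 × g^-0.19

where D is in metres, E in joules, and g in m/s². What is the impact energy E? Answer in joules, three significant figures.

E ≈ 5.13 × 10^16 J

Rearranging: E = [D / (0.0122 · g^-0.19)]^(1/0.29).
g^-0.19 = 3.71^-0.19 = 0.7795
D / (0.0122 × 0.7795) = 667 / (9.510 × 10^-3) = 7.014 × 10^4
E = (7.014 × 10^4)^3.4483 = 5.133 × 10^16 J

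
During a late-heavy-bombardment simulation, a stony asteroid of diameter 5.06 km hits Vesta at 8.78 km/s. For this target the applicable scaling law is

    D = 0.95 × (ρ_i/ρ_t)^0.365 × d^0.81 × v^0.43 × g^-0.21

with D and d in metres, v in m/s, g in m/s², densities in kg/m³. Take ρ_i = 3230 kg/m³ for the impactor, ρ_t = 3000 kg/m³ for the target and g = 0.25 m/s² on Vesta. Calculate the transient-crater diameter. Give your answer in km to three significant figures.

D ≈ 64.9 km

In SI units: d = 5060 m, v = 8780 m/s.
(ρ_i/ρ_t)^0.365 = (3230/3000)^0.365 = 1.027
d^0.81 = 5060^0.81 = 1001
v^0.43 = 8780^0.43 = 49.63
g^-0.21 = 0.25^-0.21 = 1.338
D = 0.95 × 1.027 × 1001 × 49.63 × 1.338 = 64853 m
   = 64.85 km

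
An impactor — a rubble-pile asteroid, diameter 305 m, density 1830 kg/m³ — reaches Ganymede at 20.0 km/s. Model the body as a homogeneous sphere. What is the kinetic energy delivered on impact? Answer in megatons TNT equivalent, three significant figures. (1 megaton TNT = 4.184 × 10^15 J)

v = 20000 m/s.
Mass m = (π/6) ρ d³ = (π/6) × 1830 × (305)³ = 2.719 × 10^10 kg
E = ½ m v² = 0.5 × 2.719 × 10^10 × (20000)² = 5.438 × 10^18 J
   = 5.438 × 10^18 / 4.184×10^15 = 1300 Mt

E ≈ 1300 Mt TNT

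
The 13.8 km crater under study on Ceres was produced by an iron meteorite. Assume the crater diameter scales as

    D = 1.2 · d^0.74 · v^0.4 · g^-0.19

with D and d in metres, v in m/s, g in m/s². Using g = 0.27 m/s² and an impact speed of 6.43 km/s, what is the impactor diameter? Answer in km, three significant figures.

d ≈ 1.92 km

Rearranging for d: d = [D / (1.2 · 6430^0.4 · 0.27^-0.19)]^(1/0.74).
D = 13800 m.
6430^0.4 = 33.36
0.27^-0.19 = 1.282
Denominator = 1.2 × 33.36 × 1.282 = 51.32
D / 51.32 = 13800 / 51.32 = 268.9
d = 268.9^(1/0.74) = 268.9^1.3514 = 1920 m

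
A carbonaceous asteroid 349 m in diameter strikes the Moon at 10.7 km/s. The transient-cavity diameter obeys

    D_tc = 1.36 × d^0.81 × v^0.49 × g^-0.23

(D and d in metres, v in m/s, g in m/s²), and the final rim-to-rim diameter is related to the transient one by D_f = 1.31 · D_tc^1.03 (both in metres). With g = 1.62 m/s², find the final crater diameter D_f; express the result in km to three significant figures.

D_f ≈ 22.9 km

v = 10700 m/s.
d^0.81 = 349^0.81 = 114.7
v^0.49 = 10700^0.49 = 94.28
g^-0.23 = 1.62^-0.23 = 0.8950
D_tc = 1.36 × 114.7 × 94.28 × 0.8950 = 13160 m
D_f = 1.31 × (13160)^1.03 = 22914 m
     = 22.91 km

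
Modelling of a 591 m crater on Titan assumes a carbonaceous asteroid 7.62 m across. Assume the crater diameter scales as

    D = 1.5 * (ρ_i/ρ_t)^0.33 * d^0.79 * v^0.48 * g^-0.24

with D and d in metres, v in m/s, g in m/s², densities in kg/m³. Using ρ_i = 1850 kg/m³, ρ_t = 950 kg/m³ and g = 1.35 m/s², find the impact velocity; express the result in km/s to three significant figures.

Rearranging for v: v = [D / (1.5 · (1850/950)^0.33 · 7.62^0.79 · 1.35^-0.24)]^(1/0.48).
(1850/950)^0.33 = 1.246
7.62^0.79 = 4.974
1.35^-0.24 = 0.9305
Denominator = 1.5 × 1.246 × 4.974 × 0.9305 = 8.650
D / 8.650 = 591 / 8.650 = 68.32
v = 68.32^(1/0.48) = 68.32^2.0833 = 6636 m/s

v ≈ 6.64 km/s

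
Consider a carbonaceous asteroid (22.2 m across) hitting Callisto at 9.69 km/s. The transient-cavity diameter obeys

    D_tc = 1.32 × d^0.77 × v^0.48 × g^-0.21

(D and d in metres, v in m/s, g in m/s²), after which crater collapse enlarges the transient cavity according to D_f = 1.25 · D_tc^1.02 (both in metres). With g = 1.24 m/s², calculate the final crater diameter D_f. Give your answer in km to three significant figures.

v = 9690 m/s.
d^0.77 = 22.2^0.77 = 10.88
v^0.48 = 9690^0.48 = 81.93
g^-0.21 = 1.24^-0.21 = 0.9558
D_tc = 1.32 × 10.88 × 81.93 × 0.9558 = 1125 m
D_f = 1.25 × (1125)^1.02 = 1618 m
     = 1.618 km

D_f ≈ 1.62 km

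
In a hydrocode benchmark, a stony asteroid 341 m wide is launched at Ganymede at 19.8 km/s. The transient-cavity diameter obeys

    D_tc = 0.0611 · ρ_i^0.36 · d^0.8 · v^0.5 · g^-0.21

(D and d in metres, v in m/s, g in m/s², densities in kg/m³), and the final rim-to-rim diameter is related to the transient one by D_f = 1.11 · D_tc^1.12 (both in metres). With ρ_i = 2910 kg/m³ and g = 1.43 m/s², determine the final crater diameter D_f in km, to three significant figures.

v = 19800 m/s.
ρ_i^0.36 = 2910^0.36 = 17.66
d^0.8 = 341^0.8 = 106.2
v^0.5 = 19800^0.5 = 140.7
g^-0.21 = 1.43^-0.21 = 0.9276
D_tc = 0.0611 × 17.66 × 106.2 × 140.7 × 0.9276 = 14960 m
D_f = 1.11 × (14960)^1.12 = 52632 m
     = 52.63 km

D_f ≈ 52.6 km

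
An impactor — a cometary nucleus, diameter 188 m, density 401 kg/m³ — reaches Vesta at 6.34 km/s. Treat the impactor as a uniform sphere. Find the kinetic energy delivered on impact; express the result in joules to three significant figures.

E ≈ 2.80 × 10^16 J

v = 6340 m/s.
Mass m = (π/6) ρ d³ = (π/6) × 401 × (188)³ = 1.395 × 10^9 kg
E = ½ m v² = 0.5 × 1.395 × 10^9 × (6340)² = 2.804 × 10^16 J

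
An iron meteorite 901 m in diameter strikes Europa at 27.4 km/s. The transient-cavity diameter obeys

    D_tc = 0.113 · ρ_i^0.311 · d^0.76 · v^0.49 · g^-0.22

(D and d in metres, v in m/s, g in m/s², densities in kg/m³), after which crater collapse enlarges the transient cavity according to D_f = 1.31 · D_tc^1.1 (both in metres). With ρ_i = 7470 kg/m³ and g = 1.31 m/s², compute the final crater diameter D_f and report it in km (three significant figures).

D_f ≈ 172 km

v = 27400 m/s.
ρ_i^0.311 = 7470^0.311 = 16.02
d^0.76 = 901^0.76 = 176.0
v^0.49 = 27400^0.49 = 149.5
g^-0.22 = 1.31^-0.22 = 0.9423
D_tc = 0.113 × 16.02 × 176.0 × 149.5 × 0.9423 = 44880 m
D_f = 1.31 × (44880)^1.1 = 1.716 × 10^5 m
     = 171.6 km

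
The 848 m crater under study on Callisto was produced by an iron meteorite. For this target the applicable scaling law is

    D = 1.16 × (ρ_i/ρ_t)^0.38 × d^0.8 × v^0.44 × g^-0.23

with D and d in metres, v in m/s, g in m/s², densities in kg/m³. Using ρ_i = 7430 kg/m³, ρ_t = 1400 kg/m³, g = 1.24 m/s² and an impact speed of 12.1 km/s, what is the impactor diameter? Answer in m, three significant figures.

Rearranging for d: d = [D / (1.16 · (7430/1400)^0.38 · 12100^0.44 · 1.24^-0.23)]^(1/0.8).
(7430/1400)^0.38 = 1.886
12100^0.44 = 62.58
1.24^-0.23 = 0.9517
Denominator = 1.16 × 1.886 × 62.58 × 0.9517 = 130.3
D / 130.3 = 848 / 130.3 = 6.508
d = 6.508^(1/0.8) = 6.508^1.25 = 10.39 m

d ≈ 10.4 m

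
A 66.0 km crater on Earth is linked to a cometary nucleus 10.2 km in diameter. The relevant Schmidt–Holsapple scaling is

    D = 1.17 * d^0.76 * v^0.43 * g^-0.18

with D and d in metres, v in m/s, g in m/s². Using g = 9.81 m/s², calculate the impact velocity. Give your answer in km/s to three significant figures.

Rearranging for v: v = [D / (1.17 · 10200^0.76 · 9.81^-0.18)]^(1/0.43).
D = 66000 m.
10200^0.76 = 1113
9.81^-0.18 = 0.6630
Denominator = 1.17 × 1113 × 0.6630 = 863.4
D / 863.4 = 66000 / 863.4 = 76.44
v = 76.44^(1/0.43) = 76.44^2.3256 = 23980 m/s

v ≈ 24.0 km/s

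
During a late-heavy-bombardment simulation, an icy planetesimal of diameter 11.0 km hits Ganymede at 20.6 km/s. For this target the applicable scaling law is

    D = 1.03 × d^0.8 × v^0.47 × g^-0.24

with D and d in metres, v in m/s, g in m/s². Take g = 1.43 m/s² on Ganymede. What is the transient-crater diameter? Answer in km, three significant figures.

D ≈ 172 km

In SI units: d = 11000 m, v = 20600 m/s.
d^0.8 = 11000^0.8 = 1710
v^0.47 = 20600^0.47 = 106.5
g^-0.24 = 1.43^-0.24 = 0.9177
D = 1.03 × 1710 × 106.5 × 0.9177 = 1.721 × 10^5 m
   = 172.1 km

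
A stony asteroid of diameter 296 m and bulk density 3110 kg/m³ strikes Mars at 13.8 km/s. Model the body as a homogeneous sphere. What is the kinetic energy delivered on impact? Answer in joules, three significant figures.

v = 13800 m/s.
Mass m = (π/6) ρ d³ = (π/6) × 3110 × (296)³ = 4.223 × 10^10 kg
E = ½ m v² = 0.5 × 4.223 × 10^10 × (13800)² = 4.021 × 10^18 J

E ≈ 4.02 × 10^18 J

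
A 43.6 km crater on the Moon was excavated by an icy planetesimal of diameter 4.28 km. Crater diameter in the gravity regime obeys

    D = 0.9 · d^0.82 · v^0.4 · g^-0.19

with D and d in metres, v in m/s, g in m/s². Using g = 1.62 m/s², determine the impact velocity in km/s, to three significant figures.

v ≈ 23.3 km/s

Rearranging for v: v = [D / (0.9 · 4280^0.82 · 1.62^-0.19)]^(1/0.4).
D = 43600 m.
4280^0.82 = 950.1
1.62^-0.19 = 0.9124
Denominator = 0.9 × 950.1 × 0.9124 = 780.2
D / 780.2 = 43600 / 780.2 = 55.88
v = 55.88^(1/0.4) = 55.88^2.5 = 23342 m/s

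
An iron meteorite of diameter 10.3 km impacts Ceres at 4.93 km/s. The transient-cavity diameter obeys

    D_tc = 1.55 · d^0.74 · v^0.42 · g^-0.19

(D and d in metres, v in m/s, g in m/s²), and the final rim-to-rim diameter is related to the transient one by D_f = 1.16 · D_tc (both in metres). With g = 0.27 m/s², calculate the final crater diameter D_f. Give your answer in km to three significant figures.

In SI: d = 10300 m, v = 4930 m/s.
d^0.74 = 10300^0.74 = 932.2
v^0.42 = 4930^0.42 = 35.56
g^-0.19 = 0.27^-0.19 = 1.282
D_tc = 1.55 × 932.2 × 35.56 × 1.282 = 65870 m
D_f = 1.16 × 65870 = 76409 m
     = 76.41 km

D_f ≈ 76.4 km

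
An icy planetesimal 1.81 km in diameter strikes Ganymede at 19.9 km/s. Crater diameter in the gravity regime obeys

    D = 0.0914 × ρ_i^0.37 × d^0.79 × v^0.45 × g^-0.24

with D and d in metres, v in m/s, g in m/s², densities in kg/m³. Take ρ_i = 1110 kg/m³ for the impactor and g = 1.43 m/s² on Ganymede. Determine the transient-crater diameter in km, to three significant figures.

D ≈ 36.2 km

In SI units: d = 1810 m, v = 19900 m/s.
ρ_i^0.37 = 1110^0.37 = 13.39
d^0.79 = 1810^0.79 = 374.6
v^0.45 = 19900^0.45 = 86.00
g^-0.24 = 1.43^-0.24 = 0.9177
D = 0.0914 × 13.39 × 374.6 × 86.00 × 0.9177 = 36182 m
   = 36.18 km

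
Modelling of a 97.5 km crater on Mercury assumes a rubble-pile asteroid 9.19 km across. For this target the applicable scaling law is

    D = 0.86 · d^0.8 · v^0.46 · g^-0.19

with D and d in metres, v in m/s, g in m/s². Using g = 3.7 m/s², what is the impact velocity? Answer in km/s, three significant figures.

v ≈ 21.4 km/s

Rearranging for v: v = [D / (0.86 · 9190^0.8 · 3.7^-0.19)]^(1/0.46).
D = 97500 m.
9190^0.8 = 1481
3.7^-0.19 = 0.7799
Denominator = 0.86 × 1481 × 0.7799 = 993.3
D / 993.3 = 97500 / 993.3 = 98.16
v = 98.16^(1/0.46) = 98.16^2.1739 = 21393 m/s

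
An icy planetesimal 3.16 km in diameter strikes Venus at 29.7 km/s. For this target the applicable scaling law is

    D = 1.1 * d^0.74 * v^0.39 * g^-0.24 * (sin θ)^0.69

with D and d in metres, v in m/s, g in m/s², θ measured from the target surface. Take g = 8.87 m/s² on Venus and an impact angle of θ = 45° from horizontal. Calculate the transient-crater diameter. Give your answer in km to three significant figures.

D ≈ 11.1 km

In SI units: d = 3160 m, v = 29700 m/s.
d^0.74 = 3160^0.74 = 388.8
v^0.39 = 29700^0.39 = 55.51
g^-0.24 = 8.87^-0.24 = 0.5922
(sin 45°)^0.69 = 0.7071^0.69 = 0.7873
D = 1.1 × 388.8 × 55.51 × 0.5922 × 0.7873 = 11069 m
   = 11.07 km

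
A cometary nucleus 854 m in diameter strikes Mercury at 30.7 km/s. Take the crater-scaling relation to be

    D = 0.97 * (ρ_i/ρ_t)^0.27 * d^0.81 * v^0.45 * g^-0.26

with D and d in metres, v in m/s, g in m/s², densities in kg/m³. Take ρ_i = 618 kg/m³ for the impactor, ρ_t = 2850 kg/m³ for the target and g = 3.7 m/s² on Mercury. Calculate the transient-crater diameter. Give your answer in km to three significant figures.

In SI units: v = 30700 m/s.
(ρ_i/ρ_t)^0.27 = (618/2850)^0.27 = 0.6618
d^0.81 = 854^0.81 = 236.9
v^0.45 = 30700^0.45 = 104.5
g^-0.26 = 3.7^-0.26 = 0.7117
D = 0.97 × 0.6618 × 236.9 × 104.5 × 0.7117 = 11310 m
   = 11.31 km

D ≈ 11.3 km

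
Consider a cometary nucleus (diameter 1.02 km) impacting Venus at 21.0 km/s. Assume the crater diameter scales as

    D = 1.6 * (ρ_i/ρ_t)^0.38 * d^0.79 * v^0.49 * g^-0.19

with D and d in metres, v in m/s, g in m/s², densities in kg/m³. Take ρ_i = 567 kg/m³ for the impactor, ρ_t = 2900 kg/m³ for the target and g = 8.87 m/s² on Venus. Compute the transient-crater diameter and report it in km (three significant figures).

In SI units: d = 1020 m, v = 21000 m/s.
(ρ_i/ρ_t)^0.38 = (567/2900)^0.38 = 0.5378
d^0.79 = 1020^0.79 = 238.1
v^0.49 = 21000^0.49 = 131.2
g^-0.19 = 8.87^-0.19 = 0.6605
D = 1.6 × 0.5378 × 238.1 × 131.2 × 0.6605 = 17754 m
   = 17.75 km

D ≈ 17.8 km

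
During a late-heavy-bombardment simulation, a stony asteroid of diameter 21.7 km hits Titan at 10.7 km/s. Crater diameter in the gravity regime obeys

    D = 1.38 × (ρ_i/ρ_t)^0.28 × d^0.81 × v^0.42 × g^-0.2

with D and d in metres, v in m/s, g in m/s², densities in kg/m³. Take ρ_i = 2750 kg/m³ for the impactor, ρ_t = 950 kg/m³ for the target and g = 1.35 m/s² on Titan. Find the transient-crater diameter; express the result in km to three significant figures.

In SI units: d = 21700 m, v = 10700 m/s.
(ρ_i/ρ_t)^0.28 = (2750/950)^0.28 = 1.347
d^0.81 = 21700^0.81 = 3255
v^0.42 = 10700^0.42 = 49.24
g^-0.2 = 1.35^-0.2 = 0.9417
D = 1.38 × 1.347 × 3255 × 49.24 × 0.9417 = 2.806 × 10^5 m
   = 280.6 km

D ≈ 281 km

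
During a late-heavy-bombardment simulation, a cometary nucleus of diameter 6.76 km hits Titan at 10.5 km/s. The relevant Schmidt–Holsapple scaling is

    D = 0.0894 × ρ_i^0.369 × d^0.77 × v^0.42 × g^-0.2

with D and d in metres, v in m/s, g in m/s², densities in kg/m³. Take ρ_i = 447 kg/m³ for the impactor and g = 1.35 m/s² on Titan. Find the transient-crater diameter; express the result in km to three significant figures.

D ≈ 34.8 km

In SI units: d = 6760 m, v = 10500 m/s.
ρ_i^0.369 = 447^0.369 = 9.505
d^0.77 = 6760^0.77 = 889.3
v^0.42 = 10500^0.42 = 48.85
g^-0.2 = 1.35^-0.2 = 0.9417
D = 0.0894 × 9.505 × 889.3 × 48.85 × 0.9417 = 34763 m
   = 34.76 km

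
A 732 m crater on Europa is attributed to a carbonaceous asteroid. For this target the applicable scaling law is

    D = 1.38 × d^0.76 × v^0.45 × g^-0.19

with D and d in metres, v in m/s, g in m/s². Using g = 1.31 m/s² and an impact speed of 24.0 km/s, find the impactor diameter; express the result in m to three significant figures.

d ≈ 10.5 m

Rearranging for d: d = [D / (1.38 · 24000^0.45 · 1.31^-0.19)]^(1/0.76).
24000^0.45 = 93.56
1.31^-0.19 = 0.9500
Denominator = 1.38 × 93.56 × 0.9500 = 122.7
D / 122.7 = 732 / 122.7 = 5.966
d = 5.966^(1/0.76) = 5.966^1.3158 = 10.49 m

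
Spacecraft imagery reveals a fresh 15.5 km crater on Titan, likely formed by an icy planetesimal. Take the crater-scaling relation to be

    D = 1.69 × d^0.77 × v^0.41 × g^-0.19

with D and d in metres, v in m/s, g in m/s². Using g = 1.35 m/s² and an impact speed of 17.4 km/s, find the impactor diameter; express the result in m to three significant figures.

Rearranging for d: d = [D / (1.69 · 17400^0.41 · 1.35^-0.19)]^(1/0.77).
D = 15500 m.
17400^0.41 = 54.78
1.35^-0.19 = 0.9446
Denominator = 1.69 × 54.78 × 0.9446 = 87.45
D / 87.45 = 15500 / 87.45 = 177.2
d = 177.2^(1/0.77) = 177.2^1.2987 = 831.9 m

d ≈ 832 m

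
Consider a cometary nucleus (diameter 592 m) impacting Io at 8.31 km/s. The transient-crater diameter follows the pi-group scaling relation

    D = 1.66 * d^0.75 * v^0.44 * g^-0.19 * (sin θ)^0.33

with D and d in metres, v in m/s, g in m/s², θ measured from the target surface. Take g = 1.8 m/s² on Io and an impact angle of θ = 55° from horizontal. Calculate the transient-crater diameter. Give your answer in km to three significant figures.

In SI units: v = 8310 m/s.
d^0.75 = 592^0.75 = 120.0
v^0.44 = 8310^0.44 = 53.04
g^-0.19 = 1.8^-0.19 = 0.8943
(sin 55°)^0.33 = 0.8192^0.33 = 0.9363
D = 1.66 × 120.0 × 53.04 × 0.8943 × 0.9363 = 8847 m
   = 8.847 km

D ≈ 8.85 km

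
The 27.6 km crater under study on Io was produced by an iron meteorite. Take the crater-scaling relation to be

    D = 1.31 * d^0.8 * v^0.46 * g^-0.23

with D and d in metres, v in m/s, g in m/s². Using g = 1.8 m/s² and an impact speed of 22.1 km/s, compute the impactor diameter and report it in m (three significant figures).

d ≈ 955 m

Rearranging for d: d = [D / (1.31 · 22100^0.46 · 1.8^-0.23)]^(1/0.8).
D = 27600 m.
22100^0.46 = 99.64
1.8^-0.23 = 0.8735
Denominator = 1.31 × 99.64 × 0.8735 = 114.0
D / 114.0 = 27600 / 114.0 = 242.1
d = 242.1^(1/0.8) = 242.1^1.25 = 955.0 m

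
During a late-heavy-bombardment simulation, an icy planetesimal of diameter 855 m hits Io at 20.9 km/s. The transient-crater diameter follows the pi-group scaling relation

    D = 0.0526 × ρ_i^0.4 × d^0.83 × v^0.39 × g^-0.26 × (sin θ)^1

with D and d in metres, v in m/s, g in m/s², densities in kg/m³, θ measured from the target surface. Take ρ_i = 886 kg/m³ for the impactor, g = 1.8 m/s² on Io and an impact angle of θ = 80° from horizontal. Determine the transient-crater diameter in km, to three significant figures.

In SI units: v = 20900 m/s.
ρ_i^0.4 = 886^0.4 = 15.10
d^0.83 = 855^0.83 = 271.4
v^0.39 = 20900^0.39 = 48.40
g^-0.26 = 1.8^-0.26 = 0.8583
(sin 80°)^1 = 0.9848^1 = 0.9848
D = 0.0526 × 15.10 × 271.4 × 48.40 × 0.8583 × 0.9848 = 8819 m
   = 8.819 km

D ≈ 8.82 km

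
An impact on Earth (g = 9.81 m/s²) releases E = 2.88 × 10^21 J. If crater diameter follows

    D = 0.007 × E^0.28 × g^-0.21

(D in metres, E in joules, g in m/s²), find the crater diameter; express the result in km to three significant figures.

E^0.28 = (2.88 × 10^21)^0.28 = 1.020 × 10^6
g^-0.21 = 9.81^-0.21 = 0.6191
D = 0.007 × 1.020 × 10^6 × 0.6191 = 4420 m
   = 4.420 km

D ≈ 4.42 km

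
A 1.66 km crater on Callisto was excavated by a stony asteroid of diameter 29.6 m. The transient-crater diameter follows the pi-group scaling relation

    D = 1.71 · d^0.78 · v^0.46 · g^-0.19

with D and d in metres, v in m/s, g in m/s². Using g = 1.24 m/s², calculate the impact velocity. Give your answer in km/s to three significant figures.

Rearranging for v: v = [D / (1.71 · 29.6^0.78 · 1.24^-0.19)]^(1/0.46).
D = 1660 m.
29.6^0.78 = 14.05
1.24^-0.19 = 0.9600
Denominator = 1.71 × 14.05 × 0.9600 = 23.06
D / 23.06 = 1660 / 23.06 = 71.99
v = 71.99^(1/0.46) = 71.99^2.1739 = 10902 m/s

v ≈ 10.9 km/s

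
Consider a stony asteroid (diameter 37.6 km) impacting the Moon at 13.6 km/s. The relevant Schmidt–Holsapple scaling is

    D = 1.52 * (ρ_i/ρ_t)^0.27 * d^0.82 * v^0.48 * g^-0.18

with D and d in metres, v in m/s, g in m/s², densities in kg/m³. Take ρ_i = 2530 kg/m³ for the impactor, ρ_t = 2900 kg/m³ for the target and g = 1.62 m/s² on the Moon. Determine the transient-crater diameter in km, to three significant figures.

In SI units: d = 37600 m, v = 13600 m/s.
(ρ_i/ρ_t)^0.27 = (2530/2900)^0.27 = 0.9638
d^0.82 = 37600^0.82 = 5645
v^0.48 = 13600^0.48 = 96.40
g^-0.18 = 1.62^-0.18 = 0.9168
D = 1.52 × 0.9638 × 5645 × 96.40 × 0.9168 = 7.309 × 10^5 m
   = 730.9 km

D ≈ 731 km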